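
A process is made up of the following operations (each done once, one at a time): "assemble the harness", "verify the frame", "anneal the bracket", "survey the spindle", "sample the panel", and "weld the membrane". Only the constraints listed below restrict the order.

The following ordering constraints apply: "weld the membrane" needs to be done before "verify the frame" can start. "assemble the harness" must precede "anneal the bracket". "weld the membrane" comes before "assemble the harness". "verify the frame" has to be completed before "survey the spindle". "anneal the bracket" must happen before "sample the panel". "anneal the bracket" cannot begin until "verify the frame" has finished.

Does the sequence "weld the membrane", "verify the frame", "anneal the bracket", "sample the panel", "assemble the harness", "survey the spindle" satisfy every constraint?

No

In the proposed order, "anneal the bracket" appears before "assemble the harness".
That contradicts the constraint that "assemble the harness" must precede "anneal the bracket".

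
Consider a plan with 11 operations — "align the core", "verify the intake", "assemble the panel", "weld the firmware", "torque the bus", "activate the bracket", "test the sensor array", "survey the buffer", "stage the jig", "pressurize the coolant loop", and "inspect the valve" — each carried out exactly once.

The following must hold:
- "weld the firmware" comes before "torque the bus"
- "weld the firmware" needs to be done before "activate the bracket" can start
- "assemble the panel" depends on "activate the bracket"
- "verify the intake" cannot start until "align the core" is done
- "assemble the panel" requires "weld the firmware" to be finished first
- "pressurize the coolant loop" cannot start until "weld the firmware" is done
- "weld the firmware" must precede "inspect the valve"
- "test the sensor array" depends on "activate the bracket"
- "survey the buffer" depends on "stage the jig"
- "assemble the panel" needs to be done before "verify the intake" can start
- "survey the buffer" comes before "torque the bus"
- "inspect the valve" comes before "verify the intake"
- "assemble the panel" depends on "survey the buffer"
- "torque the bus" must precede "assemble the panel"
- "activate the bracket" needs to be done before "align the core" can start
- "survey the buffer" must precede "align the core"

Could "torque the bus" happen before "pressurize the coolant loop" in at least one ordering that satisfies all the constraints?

No chain of constraints runs from "pressurize the coolant loop" to "torque the bus", so "pressurize the coolant loop" is not required to come first.
So a valid ordering placing "torque the bus" earlier than "pressurize the coolant loop" exists.

Yes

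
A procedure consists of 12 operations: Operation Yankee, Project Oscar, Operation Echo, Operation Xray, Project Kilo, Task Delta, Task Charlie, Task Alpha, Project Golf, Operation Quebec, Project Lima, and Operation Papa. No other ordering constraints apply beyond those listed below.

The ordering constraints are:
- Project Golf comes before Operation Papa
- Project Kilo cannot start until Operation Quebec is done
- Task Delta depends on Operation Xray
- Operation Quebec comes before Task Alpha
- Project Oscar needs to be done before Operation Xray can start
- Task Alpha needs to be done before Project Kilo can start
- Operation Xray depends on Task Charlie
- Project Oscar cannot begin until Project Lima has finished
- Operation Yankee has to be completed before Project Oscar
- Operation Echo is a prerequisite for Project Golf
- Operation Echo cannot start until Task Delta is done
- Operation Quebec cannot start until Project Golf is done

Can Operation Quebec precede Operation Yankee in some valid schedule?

No

The constraints give a chain Operation Yankee → Project Oscar → Operation Xray → Task Delta → Operation Echo → Project Golf → Operation Quebec, which forces Operation Yankee before Operation Quebec.
Hence Operation Quebec can never be scheduled before Operation Yankee.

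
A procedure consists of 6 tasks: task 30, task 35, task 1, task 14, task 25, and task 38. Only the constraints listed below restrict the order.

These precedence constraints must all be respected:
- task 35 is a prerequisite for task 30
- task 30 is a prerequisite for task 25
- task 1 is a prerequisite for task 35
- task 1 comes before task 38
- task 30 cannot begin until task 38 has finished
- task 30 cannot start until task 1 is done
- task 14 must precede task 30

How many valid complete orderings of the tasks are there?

8

The tasks with no prerequisites are task 1, task 14; any of them can be placed first.
Enumerating by repeatedly choosing an available task (one whose prerequisites are all placed) gives 8 distinct complete orderings.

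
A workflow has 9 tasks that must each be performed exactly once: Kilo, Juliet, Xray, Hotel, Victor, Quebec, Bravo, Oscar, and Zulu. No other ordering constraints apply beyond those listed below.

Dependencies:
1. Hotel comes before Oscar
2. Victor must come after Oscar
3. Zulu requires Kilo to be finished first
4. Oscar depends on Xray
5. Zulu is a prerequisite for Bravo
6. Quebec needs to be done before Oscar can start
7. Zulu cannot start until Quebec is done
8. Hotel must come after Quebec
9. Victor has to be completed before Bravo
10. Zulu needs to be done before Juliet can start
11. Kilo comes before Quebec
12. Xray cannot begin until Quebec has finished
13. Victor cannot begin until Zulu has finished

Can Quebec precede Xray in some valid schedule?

Quebec is actually forced before Xray by the constraints, so certainly some valid ordering has Quebec first.

Yes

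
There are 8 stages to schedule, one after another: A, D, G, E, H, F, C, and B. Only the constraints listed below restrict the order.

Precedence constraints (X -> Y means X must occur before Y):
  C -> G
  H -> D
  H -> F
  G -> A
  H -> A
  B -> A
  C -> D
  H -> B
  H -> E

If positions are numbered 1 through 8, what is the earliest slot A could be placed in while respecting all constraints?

5

The stages that are forced before A, directly or transitively, are G, H, C, B. That's 4 stages.
With 4 mandatory predecessors, the earliest A can sit is position 4+1 = 5, and placing just those 4 first achieves it.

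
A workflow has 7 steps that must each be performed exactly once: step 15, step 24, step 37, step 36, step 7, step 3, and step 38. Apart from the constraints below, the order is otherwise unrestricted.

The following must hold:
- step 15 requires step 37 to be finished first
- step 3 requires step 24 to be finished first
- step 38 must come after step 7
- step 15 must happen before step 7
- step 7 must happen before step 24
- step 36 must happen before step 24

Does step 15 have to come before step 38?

There is a constraint chain step 15 → step 7 → step 38.
Hence step 15 necessarily comes before step 38.

Yes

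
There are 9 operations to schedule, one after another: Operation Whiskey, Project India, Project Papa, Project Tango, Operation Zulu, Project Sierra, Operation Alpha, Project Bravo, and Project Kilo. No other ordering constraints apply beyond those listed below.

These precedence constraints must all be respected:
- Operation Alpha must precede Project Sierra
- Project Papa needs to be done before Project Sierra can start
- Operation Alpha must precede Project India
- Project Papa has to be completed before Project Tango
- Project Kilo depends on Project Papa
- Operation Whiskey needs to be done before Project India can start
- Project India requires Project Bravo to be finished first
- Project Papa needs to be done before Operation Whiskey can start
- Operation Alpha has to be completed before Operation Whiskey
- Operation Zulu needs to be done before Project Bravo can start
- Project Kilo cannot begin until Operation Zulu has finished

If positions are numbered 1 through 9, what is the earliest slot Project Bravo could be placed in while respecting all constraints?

Working backwards through the constraints from Project Bravo, its only required predecessor is Operation Zulu.
So at minimum 1 operation comes before Project Bravo, putting Project Bravo no earlier than position 2. That position is achievable by scheduling exactly that predecessor first.

2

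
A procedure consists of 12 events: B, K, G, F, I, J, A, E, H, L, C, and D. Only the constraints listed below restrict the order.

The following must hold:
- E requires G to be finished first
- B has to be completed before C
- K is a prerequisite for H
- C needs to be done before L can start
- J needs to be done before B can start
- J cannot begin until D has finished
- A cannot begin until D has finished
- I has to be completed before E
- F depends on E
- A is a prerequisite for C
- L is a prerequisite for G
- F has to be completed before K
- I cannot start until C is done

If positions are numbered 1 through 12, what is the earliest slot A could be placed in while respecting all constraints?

Working backwards through the constraints from A, its only required predecessor is D.
So at minimum 1 event comes before A, putting A no earlier than position 2. That position is achievable by scheduling exactly that predecessor first.

2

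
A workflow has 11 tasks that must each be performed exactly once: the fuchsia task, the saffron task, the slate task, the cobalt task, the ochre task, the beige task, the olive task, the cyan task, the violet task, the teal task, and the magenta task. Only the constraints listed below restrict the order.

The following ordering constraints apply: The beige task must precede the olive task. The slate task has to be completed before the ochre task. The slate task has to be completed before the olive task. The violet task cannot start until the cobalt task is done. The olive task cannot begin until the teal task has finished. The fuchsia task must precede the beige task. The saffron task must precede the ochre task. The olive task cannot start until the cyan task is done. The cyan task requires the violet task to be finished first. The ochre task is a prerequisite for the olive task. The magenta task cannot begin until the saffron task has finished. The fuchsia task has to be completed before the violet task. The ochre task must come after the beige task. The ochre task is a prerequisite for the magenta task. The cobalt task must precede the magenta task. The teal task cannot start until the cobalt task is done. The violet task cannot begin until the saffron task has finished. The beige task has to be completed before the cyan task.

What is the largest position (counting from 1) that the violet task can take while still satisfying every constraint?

9

Every task that must follow the violet task has to come after it. Tracing all chains starting from the violet task, those tasks are: the olive task, the cyan task — 2 in total.
So at least 2 tasks follow the violet task, putting the violet task no later than position 9. That position is achievable by scheduling everything else first.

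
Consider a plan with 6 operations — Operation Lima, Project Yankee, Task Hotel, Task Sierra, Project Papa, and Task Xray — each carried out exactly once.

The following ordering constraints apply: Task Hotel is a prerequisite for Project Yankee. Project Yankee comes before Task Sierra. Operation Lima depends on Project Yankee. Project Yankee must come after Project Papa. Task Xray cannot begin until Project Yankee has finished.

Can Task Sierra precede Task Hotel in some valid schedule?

No

Following Task Hotel → Project Yankee → Task Sierra, Task Hotel must precede Task Sierra in every valid ordering.
So no valid ordering can have Task Sierra before Task Hotel.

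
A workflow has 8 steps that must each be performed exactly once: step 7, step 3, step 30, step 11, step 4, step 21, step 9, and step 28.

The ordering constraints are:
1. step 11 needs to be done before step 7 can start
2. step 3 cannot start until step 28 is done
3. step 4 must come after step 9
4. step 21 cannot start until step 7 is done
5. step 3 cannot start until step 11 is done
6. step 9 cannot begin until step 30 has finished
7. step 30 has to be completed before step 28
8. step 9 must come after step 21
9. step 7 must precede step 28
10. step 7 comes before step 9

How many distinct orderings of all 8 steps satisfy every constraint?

36

The steps with no prerequisites are step 30, step 11; any of them can be placed first.
Counting all ways to extend the partial order to a total order gives 36.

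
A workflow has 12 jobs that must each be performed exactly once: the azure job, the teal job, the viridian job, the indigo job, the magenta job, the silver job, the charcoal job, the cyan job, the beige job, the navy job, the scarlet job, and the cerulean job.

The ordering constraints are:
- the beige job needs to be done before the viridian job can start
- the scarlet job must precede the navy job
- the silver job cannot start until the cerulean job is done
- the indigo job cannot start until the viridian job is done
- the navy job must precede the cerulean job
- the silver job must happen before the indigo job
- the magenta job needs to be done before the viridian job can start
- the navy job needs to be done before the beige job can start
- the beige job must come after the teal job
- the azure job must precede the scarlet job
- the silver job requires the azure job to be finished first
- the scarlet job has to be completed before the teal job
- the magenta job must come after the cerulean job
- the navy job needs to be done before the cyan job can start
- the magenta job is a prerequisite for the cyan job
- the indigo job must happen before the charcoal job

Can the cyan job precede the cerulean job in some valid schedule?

The constraints give a chain the cerulean job → the magenta job → the cyan job, which forces the cerulean job before the cyan job.
So no valid ordering can have the cyan job before the cerulean job.

No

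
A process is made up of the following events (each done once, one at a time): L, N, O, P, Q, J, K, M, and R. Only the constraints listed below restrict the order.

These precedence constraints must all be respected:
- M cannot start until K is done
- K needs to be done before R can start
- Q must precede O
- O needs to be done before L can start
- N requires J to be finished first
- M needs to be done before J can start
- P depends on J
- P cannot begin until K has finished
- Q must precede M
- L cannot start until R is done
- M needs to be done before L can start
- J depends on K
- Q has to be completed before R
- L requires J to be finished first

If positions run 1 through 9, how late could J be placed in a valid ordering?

Following every chain forward from J, the events that must come later are L, N, P — 3 of them.
So at least 3 events follow J, putting J no later than position 6. That position is achievable by scheduling everything else first.

6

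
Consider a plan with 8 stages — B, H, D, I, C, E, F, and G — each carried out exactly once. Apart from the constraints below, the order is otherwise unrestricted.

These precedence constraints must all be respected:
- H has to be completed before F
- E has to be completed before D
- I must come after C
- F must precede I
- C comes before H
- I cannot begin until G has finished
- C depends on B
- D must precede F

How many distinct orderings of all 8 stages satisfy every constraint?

70

The stages with no prerequisites are B, E, G; any of them can be placed first.
Counting all ways to extend the partial order to a total order gives 70.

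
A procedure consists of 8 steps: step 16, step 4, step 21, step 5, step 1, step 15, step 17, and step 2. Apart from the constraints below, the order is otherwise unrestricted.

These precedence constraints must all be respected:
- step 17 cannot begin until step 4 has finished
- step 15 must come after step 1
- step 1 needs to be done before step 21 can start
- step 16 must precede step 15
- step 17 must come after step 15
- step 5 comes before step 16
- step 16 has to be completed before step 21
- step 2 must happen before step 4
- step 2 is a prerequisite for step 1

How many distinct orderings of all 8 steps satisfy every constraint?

The steps with no prerequisites are step 5, step 2; any of them can be placed first.
Counting all ways to extend the partial order to a total order gives 90.

90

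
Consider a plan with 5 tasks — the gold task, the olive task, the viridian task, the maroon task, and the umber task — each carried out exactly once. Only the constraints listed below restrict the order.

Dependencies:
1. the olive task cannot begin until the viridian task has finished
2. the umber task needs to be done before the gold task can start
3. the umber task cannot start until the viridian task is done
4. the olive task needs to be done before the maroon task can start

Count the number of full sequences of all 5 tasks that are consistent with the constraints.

6

The viridian task is the only task with nothing required before it, so every ordering starts there.
Enumerating by repeatedly choosing an available task (one whose prerequisites are all placed) gives 6 distinct complete orderings.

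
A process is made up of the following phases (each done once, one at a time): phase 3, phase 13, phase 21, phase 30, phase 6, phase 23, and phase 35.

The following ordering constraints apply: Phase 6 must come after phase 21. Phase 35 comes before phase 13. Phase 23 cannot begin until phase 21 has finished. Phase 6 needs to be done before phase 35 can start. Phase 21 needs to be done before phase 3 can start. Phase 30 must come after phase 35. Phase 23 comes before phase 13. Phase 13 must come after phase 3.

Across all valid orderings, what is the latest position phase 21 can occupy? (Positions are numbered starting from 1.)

The phases that are forced after phase 21, directly or by a chain of constraints, are phase 3, phase 13, phase 30, phase 6, phase 23, phase 35. That's 6 phases.
With 6 mandatory successors out of 7 phases total, the latest slot for phase 21 is 7−6 = 1, and it's reachable by doing all non-successors before phase 21.

1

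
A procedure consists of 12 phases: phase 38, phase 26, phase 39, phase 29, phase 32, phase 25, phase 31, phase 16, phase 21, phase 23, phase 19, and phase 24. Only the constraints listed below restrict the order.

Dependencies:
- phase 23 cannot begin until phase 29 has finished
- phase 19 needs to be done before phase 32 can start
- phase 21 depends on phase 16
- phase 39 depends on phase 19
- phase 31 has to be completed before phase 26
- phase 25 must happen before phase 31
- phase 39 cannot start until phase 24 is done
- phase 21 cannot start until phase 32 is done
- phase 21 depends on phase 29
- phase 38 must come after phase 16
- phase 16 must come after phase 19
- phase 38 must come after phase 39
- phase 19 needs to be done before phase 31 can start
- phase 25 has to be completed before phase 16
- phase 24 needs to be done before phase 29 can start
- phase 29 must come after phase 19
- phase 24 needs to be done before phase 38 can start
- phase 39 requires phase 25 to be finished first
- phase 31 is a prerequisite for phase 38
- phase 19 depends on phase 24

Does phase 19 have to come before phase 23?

There is a constraint chain phase 19 → phase 29 → phase 23.
So phase 19 must precede phase 23 in any valid ordering.

Yes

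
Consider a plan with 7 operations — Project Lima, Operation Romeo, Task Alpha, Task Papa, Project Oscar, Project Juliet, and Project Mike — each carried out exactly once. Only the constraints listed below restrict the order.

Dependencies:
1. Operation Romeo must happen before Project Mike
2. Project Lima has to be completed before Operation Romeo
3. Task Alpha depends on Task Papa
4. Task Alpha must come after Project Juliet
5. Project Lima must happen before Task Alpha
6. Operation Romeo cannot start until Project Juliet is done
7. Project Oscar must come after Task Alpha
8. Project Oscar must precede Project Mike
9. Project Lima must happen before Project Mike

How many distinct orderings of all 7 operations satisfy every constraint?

The operations with no prerequisites are Project Lima, Task Papa, Project Juliet; any of them can be placed first.
Counting all ways to extend the partial order to a total order gives 20.

20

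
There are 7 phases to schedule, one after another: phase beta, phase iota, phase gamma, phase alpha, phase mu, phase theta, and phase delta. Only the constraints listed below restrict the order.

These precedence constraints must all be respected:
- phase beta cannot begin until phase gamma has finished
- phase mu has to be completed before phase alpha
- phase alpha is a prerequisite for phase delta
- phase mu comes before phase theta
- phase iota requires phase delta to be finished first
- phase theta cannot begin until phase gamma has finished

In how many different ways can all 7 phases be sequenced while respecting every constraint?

2 phases have no prerequisites (phase gamma, phase mu), so any of them could come first.
Systematically extending each partial ordering one phase at a time and counting, there are 64 complete orderings.

64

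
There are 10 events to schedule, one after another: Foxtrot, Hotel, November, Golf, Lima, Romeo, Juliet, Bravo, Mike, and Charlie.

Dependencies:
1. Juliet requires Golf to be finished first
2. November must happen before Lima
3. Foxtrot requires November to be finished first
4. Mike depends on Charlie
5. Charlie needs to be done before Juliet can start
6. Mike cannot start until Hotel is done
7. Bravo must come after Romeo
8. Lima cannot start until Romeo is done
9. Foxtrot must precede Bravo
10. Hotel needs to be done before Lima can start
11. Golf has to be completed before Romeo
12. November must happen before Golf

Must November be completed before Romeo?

Yes

There is a constraint chain November → Golf → Romeo.
So November must precede Romeo in any valid ordering.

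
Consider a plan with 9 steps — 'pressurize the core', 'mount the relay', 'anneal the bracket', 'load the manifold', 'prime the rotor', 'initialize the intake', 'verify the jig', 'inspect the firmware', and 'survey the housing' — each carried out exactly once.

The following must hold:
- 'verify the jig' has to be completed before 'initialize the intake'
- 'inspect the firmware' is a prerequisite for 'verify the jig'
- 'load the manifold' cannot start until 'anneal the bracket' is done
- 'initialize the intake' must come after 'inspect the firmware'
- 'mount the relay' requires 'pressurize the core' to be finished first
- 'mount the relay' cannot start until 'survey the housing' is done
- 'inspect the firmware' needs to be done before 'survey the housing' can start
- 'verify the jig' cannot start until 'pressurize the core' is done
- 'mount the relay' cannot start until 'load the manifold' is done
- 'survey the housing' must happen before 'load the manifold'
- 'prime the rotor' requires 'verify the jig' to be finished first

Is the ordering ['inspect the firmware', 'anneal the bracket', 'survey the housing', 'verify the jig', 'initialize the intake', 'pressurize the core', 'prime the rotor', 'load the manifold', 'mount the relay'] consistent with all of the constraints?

No

Here 'pressurize the core' comes after 'verify the jig'.
But one of the constraints requires 'pressurize the core' before 'verify the jig', so this ordering violates it.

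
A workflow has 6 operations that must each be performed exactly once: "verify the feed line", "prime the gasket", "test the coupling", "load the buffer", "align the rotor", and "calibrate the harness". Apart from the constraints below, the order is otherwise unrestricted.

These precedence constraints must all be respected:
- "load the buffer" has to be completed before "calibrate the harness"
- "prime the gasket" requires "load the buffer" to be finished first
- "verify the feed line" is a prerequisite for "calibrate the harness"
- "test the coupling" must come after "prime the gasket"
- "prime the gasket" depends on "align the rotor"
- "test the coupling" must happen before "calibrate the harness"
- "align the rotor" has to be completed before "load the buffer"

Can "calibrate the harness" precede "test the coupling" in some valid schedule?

Following "test the coupling" → "calibrate the harness", "test the coupling" must precede "calibrate the harness" in every valid ordering.
So no valid ordering can have "calibrate the harness" before "test the coupling".

No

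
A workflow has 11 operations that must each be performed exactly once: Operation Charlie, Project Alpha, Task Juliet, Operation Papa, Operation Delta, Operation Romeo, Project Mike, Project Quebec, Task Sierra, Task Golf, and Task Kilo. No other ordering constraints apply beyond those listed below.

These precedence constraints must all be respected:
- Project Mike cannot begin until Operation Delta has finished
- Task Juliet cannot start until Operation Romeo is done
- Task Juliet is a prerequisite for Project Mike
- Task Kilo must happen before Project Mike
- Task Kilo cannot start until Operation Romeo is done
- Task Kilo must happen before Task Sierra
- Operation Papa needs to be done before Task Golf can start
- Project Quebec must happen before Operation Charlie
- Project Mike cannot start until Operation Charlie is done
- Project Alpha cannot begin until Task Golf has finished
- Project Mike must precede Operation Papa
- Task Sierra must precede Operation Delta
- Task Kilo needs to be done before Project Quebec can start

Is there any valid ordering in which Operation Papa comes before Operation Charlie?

The constraints give a chain Operation Charlie → Project Mike → Operation Papa, which forces Operation Charlie before Operation Papa.
Hence Operation Papa can never be scheduled before Operation Charlie.

No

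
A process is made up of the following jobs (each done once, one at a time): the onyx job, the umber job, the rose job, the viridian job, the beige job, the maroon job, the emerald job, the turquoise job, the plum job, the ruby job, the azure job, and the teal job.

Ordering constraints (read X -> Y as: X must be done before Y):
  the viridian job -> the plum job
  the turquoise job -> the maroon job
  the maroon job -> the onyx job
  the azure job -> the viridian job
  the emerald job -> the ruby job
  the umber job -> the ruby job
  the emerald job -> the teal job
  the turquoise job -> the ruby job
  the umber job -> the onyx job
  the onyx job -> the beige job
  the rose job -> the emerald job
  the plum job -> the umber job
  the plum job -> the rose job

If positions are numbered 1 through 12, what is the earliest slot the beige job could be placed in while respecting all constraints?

8

The jobs that are forced before the beige job, directly or transitively, are the onyx job, the umber job, the viridian job, the maroon job, the turquoise job, the plum job, the azure job. That's 7 jobs.
So at minimum 7 jobs come before the beige job, putting the beige job no earlier than position 8. That position is achievable by scheduling exactly those predecessors first.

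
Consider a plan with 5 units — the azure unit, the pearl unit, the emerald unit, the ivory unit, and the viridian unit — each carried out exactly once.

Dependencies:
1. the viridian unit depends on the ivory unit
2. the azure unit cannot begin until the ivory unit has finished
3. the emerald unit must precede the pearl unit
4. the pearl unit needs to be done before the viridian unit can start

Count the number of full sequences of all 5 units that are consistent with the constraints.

2 units have no prerequisites (the emerald unit, the ivory unit), so any of them could come first.
Counting all ways to extend the partial order to a total order gives 9.

9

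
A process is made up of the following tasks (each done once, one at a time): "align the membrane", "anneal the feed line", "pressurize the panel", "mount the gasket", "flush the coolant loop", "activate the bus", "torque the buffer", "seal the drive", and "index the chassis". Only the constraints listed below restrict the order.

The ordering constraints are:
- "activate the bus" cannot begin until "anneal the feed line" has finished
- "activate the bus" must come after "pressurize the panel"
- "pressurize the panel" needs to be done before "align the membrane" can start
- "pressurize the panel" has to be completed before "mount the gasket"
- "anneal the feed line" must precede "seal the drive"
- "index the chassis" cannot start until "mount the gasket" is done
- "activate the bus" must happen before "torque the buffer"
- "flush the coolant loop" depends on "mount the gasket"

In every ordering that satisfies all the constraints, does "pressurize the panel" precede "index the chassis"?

Yes

Chaining the stated constraints: "pressurize the panel" → "mount the gasket" → "index the chassis".
That forces "pressurize the panel" before "index the chassis" in every valid schedule.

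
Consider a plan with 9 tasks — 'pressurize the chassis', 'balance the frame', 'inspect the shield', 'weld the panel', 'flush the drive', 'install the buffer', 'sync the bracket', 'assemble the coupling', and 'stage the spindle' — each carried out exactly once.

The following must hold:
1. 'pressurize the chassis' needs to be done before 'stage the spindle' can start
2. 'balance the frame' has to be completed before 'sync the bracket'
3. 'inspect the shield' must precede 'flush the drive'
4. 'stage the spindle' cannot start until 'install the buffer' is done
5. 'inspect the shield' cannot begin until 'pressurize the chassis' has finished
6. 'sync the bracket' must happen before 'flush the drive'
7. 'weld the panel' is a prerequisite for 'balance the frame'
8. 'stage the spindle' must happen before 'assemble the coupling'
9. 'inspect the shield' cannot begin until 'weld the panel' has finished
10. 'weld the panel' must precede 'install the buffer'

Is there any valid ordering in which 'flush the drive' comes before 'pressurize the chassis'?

There is a dependency chain 'pressurize the chassis' → 'inspect the shield' → 'flush the drive', so 'flush the drive' always comes after 'pressurize the chassis'.
So no valid ordering can have 'flush the drive' before 'pressurize the chassis'.

No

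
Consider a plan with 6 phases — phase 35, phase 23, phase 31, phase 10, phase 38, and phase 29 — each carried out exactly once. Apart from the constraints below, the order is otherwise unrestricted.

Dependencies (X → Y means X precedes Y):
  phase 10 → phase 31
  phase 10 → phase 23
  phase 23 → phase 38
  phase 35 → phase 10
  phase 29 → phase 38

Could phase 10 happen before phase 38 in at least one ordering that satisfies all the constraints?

Phase 10 is actually forced before phase 38 by the constraints, so certainly some valid ordering has phase 10 first.

Yes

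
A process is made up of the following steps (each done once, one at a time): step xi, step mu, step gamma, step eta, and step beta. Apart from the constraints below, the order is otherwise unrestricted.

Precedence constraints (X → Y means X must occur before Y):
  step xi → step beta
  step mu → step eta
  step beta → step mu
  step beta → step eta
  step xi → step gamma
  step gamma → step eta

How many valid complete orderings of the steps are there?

3

Step xi is the only step with nothing required before it, so every ordering starts there.
Counting all ways to extend the partial order to a total order gives 3.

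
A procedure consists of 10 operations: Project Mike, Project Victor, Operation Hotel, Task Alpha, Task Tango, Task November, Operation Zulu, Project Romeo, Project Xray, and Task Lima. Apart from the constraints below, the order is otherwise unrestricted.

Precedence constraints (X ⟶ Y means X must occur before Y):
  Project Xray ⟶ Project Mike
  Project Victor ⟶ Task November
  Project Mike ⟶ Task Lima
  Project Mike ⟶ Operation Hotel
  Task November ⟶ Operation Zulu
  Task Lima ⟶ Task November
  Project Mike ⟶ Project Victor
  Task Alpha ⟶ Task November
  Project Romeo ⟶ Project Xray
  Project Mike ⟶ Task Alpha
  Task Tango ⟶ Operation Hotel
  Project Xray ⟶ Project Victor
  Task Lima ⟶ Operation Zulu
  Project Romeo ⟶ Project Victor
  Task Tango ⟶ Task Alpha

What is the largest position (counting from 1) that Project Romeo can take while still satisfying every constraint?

The operations that are forced after Project Romeo, directly or by a chain of constraints, are Project Mike, Project Victor, Operation Hotel, Task Alpha, Task November, Operation Zulu, Project Xray, Task Lima. That's 8 operations.
So at least 8 operations follow Project Romeo, putting Project Romeo no later than position 2. That position is achievable by scheduling everything else first.

2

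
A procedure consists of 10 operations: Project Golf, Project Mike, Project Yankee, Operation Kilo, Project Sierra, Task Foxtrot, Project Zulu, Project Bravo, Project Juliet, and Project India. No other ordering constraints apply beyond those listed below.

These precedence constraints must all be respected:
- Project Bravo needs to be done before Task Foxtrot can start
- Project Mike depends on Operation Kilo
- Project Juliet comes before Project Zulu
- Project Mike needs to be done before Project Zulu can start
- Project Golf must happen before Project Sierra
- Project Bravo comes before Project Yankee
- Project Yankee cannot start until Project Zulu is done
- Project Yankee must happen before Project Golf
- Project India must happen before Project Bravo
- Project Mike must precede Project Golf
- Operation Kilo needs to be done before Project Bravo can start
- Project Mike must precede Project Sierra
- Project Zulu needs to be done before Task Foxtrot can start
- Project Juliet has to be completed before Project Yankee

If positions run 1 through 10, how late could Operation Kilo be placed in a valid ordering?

The operations that are forced after Operation Kilo, directly or by a chain of constraints, are Project Golf, Project Mike, Project Yankee, Project Sierra, Task Foxtrot, Project Zulu, Project Bravo. That's 7 operations.
So at least 7 operations follow Operation Kilo, putting Operation Kilo no later than position 3. That position is achievable by scheduling everything else first.

3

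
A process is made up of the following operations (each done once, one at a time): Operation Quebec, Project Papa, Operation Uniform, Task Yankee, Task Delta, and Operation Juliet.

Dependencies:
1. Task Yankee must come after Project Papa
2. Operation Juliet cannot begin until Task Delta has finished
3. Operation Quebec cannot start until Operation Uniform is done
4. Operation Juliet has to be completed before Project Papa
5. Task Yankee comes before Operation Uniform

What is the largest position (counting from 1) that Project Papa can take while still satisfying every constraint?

3

The operations that are forced after Project Papa, directly or by a chain of constraints, are Operation Quebec, Operation Uniform, Task Yankee. That's 3 operations.
With 3 mandatory successors out of 6 operations total, the latest slot for Project Papa is 6−3 = 3, and it's reachable by doing all non-successors before Project Papa.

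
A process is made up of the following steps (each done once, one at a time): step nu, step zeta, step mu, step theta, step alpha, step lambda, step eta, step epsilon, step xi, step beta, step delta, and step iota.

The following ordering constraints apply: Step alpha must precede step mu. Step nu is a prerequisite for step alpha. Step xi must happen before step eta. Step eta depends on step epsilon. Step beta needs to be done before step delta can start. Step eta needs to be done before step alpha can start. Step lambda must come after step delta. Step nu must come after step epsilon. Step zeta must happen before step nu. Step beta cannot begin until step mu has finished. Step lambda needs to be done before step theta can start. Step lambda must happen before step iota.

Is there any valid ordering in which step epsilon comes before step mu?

Yes

Every valid ordering already has step epsilon before step mu (the constraints require it), so in particular at least one does.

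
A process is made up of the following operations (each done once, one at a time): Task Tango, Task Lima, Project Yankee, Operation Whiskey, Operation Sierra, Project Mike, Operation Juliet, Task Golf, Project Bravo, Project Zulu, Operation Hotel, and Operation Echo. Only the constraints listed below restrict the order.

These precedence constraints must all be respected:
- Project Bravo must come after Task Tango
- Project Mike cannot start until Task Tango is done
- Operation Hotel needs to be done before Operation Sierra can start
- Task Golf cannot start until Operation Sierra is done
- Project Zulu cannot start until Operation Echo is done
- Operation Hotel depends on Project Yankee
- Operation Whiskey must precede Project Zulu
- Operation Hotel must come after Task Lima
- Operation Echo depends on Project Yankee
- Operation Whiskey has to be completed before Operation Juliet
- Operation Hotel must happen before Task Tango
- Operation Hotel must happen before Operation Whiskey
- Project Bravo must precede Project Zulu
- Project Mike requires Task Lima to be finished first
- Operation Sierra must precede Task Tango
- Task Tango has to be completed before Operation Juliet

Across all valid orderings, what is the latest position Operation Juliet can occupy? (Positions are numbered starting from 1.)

No constraint forces any operation after Operation Juliet, so it can be placed last, in position 12.

12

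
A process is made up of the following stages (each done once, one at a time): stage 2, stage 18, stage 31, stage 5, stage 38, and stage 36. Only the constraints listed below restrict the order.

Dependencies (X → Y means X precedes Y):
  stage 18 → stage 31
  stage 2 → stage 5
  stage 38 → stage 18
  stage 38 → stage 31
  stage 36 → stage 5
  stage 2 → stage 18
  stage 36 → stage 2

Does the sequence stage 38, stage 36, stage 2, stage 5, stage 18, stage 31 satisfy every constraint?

Going through the constraints one by one, each required predecessor appears earlier in the sequence than its dependent — e.g. stage 38 (position 1) is before stage 31 (position 6), as required.

Yes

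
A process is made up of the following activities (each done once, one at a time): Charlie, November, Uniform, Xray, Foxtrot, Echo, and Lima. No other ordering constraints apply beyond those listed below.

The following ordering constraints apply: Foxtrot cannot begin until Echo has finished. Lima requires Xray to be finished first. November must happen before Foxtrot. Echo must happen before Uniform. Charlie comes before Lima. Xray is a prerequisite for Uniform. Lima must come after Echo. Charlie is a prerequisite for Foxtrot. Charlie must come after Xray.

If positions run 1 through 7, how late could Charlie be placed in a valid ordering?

Following every chain forward from Charlie, the activities that must come later are Foxtrot, Lima — 2 of them.
With 2 mandatory successors out of 7 activities total, the latest slot for Charlie is 7−2 = 5, and it's reachable by doing all non-successors before Charlie.

5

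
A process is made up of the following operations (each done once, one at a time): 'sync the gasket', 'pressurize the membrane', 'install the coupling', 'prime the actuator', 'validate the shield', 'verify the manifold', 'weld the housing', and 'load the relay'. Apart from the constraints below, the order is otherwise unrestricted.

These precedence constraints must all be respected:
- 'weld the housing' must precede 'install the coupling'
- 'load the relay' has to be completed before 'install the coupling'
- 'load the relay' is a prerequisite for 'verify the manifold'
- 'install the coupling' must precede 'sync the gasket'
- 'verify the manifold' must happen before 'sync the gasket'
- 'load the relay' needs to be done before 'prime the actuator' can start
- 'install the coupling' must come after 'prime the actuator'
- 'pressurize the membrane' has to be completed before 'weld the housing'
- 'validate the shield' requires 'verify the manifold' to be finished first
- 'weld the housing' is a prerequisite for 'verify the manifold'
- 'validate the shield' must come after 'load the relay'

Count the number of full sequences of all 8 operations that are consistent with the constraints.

The operations with no prerequisites are 'pressurize the membrane', 'load the relay'; any of them can be placed first.
Enumerating by repeatedly choosing an available operation (one whose prerequisites are all placed) gives 42 distinct complete orderings.

42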